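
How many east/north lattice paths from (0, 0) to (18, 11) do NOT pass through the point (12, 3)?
Number of paths = 33230925

Total paths from (0, 0) to (18, 11): C(29, 18) = 34597290. Paths through (12, 3): (paths (0, 0) → (12, 3)) × (paths (12, 3) → (18, 11)) = C(15, 12) · C(14, 6) = 455 · 3003 = 1366365. Avoidance count = 34597290 − 1366365 = 33230925.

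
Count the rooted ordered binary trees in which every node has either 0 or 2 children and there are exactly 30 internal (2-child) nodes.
C_30 = 3814986502092304

These full binary trees are counted by the Catalan number C_n = (1/(n + 1)) · C(2n, n). For n = 30: C_30 = (1/31) · C(60, 30) = 118264581564861424/31 = 3814986502092304.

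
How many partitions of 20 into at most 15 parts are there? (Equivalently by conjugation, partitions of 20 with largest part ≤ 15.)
p(20, parts ≤ 15) = 615

Use the recurrence p(n, m) = p(n, m−1) + p(n−m, m): either the largest part is < m (count p(n, m−1)) or the largest part is exactly m (remove one copy of m, count p(n−m, m)). With p(0, ·) = 1 this gives p(20, parts ≤ 15) = 615. (By conjugating Young diagrams, this also counts partitions of 20 into at most 15 parts.)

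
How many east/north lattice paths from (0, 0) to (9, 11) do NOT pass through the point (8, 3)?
Number of paths = 166475

Total paths from (0, 0) to (9, 11): C(20, 9) = 167960. Paths through (8, 3): (paths (0, 0) → (8, 3)) × (paths (8, 3) → (9, 11)) = C(11, 8) · C(9, 1) = 165 · 9 = 1485. Avoidance count = 167960 − 1485 = 166475.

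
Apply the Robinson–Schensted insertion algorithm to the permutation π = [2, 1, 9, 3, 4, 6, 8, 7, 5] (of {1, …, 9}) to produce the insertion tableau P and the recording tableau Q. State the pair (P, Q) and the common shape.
P = [1, 3, 4, 5, 7] / [2, 6] / [8] / [9];  Q = [1, 3, 5, 6, 7] / [2, 4] / [8] / [9];  common shape = (5, 2, 1, 1)

Row-insert the values π_1, π_2, … into P one at a time, bumping the leftmost entry strictly greater than the inserted value down to the next row. The recording tableau Q records, in position (i, j), the step at which that cell was added to P.
  Insert 2 (step 1): P = [2];  Q = [1]
  Insert 1 (step 2): P = [1] / [2];  Q = [1] / [2]
  Insert 9 (step 3): P = [1, 9] / [2];  Q = [1, 3] / [2]
  Insert 3 (step 4): P = [1, 3] / [2, 9];  Q = [1, 3] / [2, 4]
  Insert 4 (step 5): P = [1, 3, 4] / [2, 9];  Q = [1, 3, 5] / [2, 4]
  Insert 6 (step 6): P = [1, 3, 4, 6] / [2, 9];  Q = [1, 3, 5, 6] / [2, 4]
  Insert 8 (step 7): P = [1, 3, 4, 6, 8] / [2, 9];  Q = [1, 3, 5, 6, 7] / [2, 4]
  Insert 7 (step 8): P = [1, 3, 4, 6, 7] / [2, 8] / [9];  Q = [1, 3, 5, 6, 7] / [2, 4] / [8]
  Insert 5 (step 9): P = [1, 3, 4, 5, 7] / [2, 6] / [8] / [9];  Q = [1, 3, 5, 6, 7] / [2, 4] / [8] / [9]
Final shape: (5, 2, 1, 1).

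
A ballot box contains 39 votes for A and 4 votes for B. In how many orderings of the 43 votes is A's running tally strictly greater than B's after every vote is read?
Strict-lead orderings = 100450

Total orderings of the 43 votes with 39 for A: C(43, 39) = 123410. By the Bertrand ballot formula (Cycle Lemma / reflection principle), the number of orderings in which A is strictly ahead of B throughout is (p − q)/(p + q) · C(p + q, p) = (39 − 4)/(39 + 4) · 123410 = 100450.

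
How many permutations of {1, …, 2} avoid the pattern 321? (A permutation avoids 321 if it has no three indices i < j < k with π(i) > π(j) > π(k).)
C_2 = 2

These 321-avoiding permutations are counted by the Catalan number C_n = (1/(n + 1)) · C(2n, n). For n = 2: C_2 = (1/3) · C(4, 2) = 6/3 = 2.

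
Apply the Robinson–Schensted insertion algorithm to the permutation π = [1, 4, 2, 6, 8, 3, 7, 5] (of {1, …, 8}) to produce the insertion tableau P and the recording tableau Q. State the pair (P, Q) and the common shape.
P = [1, 2, 3, 5] / [4, 6, 7] / [8];  Q = [1, 2, 4, 5] / [3, 6, 7] / [8];  common shape = (4, 3, 1)

Row-insert the values π_1, π_2, … into P one at a time, bumping the leftmost entry strictly greater than the inserted value down to the next row. The recording tableau Q records, in position (i, j), the step at which that cell was added to P.
  Insert 1 (step 1): P = [1];  Q = [1]
  Insert 4 (step 2): P = [1, 4];  Q = [1, 2]
  Insert 2 (step 3): P = [1, 2] / [4];  Q = [1, 2] / [3]
  Insert 6 (step 4): P = [1, 2, 6] / [4];  Q = [1, 2, 4] / [3]
  Insert 8 (step 5): P = [1, 2, 6, 8] / [4];  Q = [1, 2, 4, 5] / [3]
  Insert 3 (step 6): P = [1, 2, 3, 8] / [4, 6];  Q = [1, 2, 4, 5] / [3, 6]
  Insert 7 (step 7): P = [1, 2, 3, 7] / [4, 6, 8];  Q = [1, 2, 4, 5] / [3, 6, 7]
  Insert 5 (step 8): P = [1, 2, 3, 5] / [4, 6, 7] / [8];  Q = [1, 2, 4, 5] / [3, 6, 7] / [8]
Final shape: (4, 3, 1).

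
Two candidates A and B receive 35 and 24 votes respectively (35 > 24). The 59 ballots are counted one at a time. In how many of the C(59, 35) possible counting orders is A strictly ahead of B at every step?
Strict-lead orderings = 4032978938683695

Total orderings of the 59 votes with 35 for A: C(59, 35) = 21631432489303455. By the Bertrand ballot formula (Cycle Lemma / reflection principle), the number of orderings in which A is strictly ahead of B throughout is (p − q)/(p + q) · C(p + q, p) = (35 − 24)/(35 + 24) · 21631432489303455 = 4032978938683695.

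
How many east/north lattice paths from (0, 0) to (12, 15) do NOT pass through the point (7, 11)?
Number of paths = 13374036

Total paths from (0, 0) to (12, 15): C(27, 12) = 17383860. Paths through (7, 11): (paths (0, 0) → (7, 11)) × (paths (7, 11) → (12, 15)) = C(18, 7) · C(9, 5) = 31824 · 126 = 4009824. Avoidance count = 17383860 − 4009824 = 13374036.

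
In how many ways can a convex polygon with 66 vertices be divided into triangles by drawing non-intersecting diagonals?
C_64 = 368479169875816659479009042713546950

These polygon triangulations are counted by the Catalan number C_n = (1/(n + 1)) · C(2n, n). For n = 64: C_64 = (1/65) · C(128, 64) = 23951146041928082866135587776380551750/65 = 368479169875816659479009042713546950.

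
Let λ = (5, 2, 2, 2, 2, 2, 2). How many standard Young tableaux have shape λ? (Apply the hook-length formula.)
# SYT of shape (5, 2, 2, 2, 2, 2, 2) = 148512

Hook-length formula: f^λ = n! / Π hook(c), product over all cells c of the Young diagram. For λ = (5, 2, 2, 2, 2, 2, 2), n = 17 boxes. Hook lengths by row (left-to-right, top-to-bottom): [11, 10, 3, 2, 1]; [7, 6]; [6, 5]; [5, 4]; [4, 3]; [3, 2]; [2, 1]. Product of hooks = 2395008000. So f^λ = 17! / 2395008000 = 355687428096000 / 2395008000 = 148512.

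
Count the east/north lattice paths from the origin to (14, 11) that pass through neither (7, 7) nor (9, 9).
Number of paths = 2736252

Inclusion–exclusion. Total paths: C(25, 14) = 4457400. Through P₁: C(14, 7)·C(11, 7) = 1132560. Through P₂: C(18, 9)·C(7, 5) = 1021020. Since P₁ is strictly southwest of P₂, a monotone path through both must visit P₁ then P₂; paths through both = C(14, 7)·C(4, 2)·C(7, 5) = 432432. Avoid both = 4457400 − 1132560 − 1021020 + 432432 = 2736252.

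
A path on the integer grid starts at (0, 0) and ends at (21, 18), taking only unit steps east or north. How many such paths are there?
Number of paths = 62359143990

A monotone lattice path from (0, 0) to (21, 18) consists of 21 east steps and 18 north steps in some order, so it is determined by which 21 of the 39 steps are east. The count is C(39, 21) = 62359143990.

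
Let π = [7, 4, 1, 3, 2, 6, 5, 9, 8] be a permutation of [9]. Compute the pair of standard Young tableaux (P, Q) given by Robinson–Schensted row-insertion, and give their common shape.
P = [1, 2, 5, 8] / [3, 6, 9] / [4] / [7];  Q = [1, 4, 6, 8] / [2, 7, 9] / [3] / [5];  common shape = (4, 3, 1, 1)

Row-insert the values π_1, π_2, … into P one at a time, bumping the leftmost entry strictly greater than the inserted value down to the next row. The recording tableau Q records, in position (i, j), the step at which that cell was added to P.
  Insert 7 (step 1): P = [7];  Q = [1]
  Insert 4 (step 2): P = [4] / [7];  Q = [1] / [2]
  Insert 1 (step 3): P = [1] / [4] / [7];  Q = [1] / [2] / [3]
  Insert 3 (step 4): P = [1, 3] / [4] / [7];  Q = [1, 4] / [2] / [3]
  Insert 2 (step 5): P = [1, 2] / [3] / [4] / [7];  Q = [1, 4] / [2] / [3] / [5]
  Insert 6 (step 6): P = [1, 2, 6] / [3] / [4] / [7];  Q = [1, 4, 6] / [2] / [3] / [5]
  Insert 5 (step 7): P = [1, 2, 5] / [3, 6] / [4] / [7];  Q = [1, 4, 6] / [2, 7] / [3] / [5]
  Insert 9 (step 8): P = [1, 2, 5, 9] / [3, 6] / [4] / [7];  Q = [1, 4, 6, 8] / [2, 7] / [3] / [5]
  Insert 8 (step 9): P = [1, 2, 5, 8] / [3, 6, 9] / [4] / [7];  Q = [1, 4, 6, 8] / [2, 7, 9] / [3] / [5]
Final shape: (4, 3, 1, 1).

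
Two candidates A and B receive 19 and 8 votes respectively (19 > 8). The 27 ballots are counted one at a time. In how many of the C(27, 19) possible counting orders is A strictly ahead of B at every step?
Strict-lead orderings = 904475

Total orderings of the 27 votes with 19 for A: C(27, 19) = 2220075. By the Bertrand ballot formula (Cycle Lemma / reflection principle), the number of orderings in which A is strictly ahead of B throughout is (p − q)/(p + q) · C(p + q, p) = (19 − 8)/(19 + 8) · 2220075 = 904475.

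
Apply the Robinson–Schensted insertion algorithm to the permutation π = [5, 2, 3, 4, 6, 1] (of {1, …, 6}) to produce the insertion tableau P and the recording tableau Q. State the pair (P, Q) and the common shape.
P = [1, 3, 4, 6] / [2] / [5];  Q = [1, 3, 4, 5] / [2] / [6];  common shape = (4, 1, 1)

Row-insert the values π_1, π_2, … into P one at a time, bumping the leftmost entry strictly greater than the inserted value down to the next row. The recording tableau Q records, in position (i, j), the step at which that cell was added to P.
  Insert 5 (step 1): P = [5];  Q = [1]
  Insert 2 (step 2): P = [2] / [5];  Q = [1] / [2]
  Insert 3 (step 3): P = [2, 3] / [5];  Q = [1, 3] / [2]
  Insert 4 (step 4): P = [2, 3, 4] / [5];  Q = [1, 3, 4] / [2]
  Insert 6 (step 5): P = [2, 3, 4, 6] / [5];  Q = [1, 3, 4, 5] / [2]
  Insert 1 (step 6): P = [1, 3, 4, 6] / [2] / [5];  Q = [1, 3, 4, 5] / [2] / [6]
Final shape: (4, 1, 1).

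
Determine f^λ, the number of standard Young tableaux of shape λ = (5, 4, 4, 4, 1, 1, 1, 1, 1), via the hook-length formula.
# SYT of shape (5, 4, 4, 4, 1, 1, 1, 1, 1) = 401119488

Hook-length formula: f^λ = n! / Π hook(c), product over all cells c of the Young diagram. For λ = (5, 4, 4, 4, 1, 1, 1, 1, 1), n = 22 boxes. Hook lengths by row (left-to-right, top-to-bottom): [13, 7, 6, 5, 1]; [11, 5, 4, 3]; [10, 4, 3, 2]; [9, 3, 2, 1]; [5]; [4]; [3]; [2]; [1]. Product of hooks = 2802159360000. So f^λ = 22! / 2802159360000 = 1124000727777607680000 / 2802159360000 = 401119488.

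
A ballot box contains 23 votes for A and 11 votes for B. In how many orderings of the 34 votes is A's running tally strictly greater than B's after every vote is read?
Strict-lead orderings = 100975680

Total orderings of the 34 votes with 23 for A: C(34, 23) = 286097760. By the Bertrand ballot formula (Cycle Lemma / reflection principle), the number of orderings in which A is strictly ahead of B throughout is (p − q)/(p + q) · C(p + q, p) = (23 − 11)/(23 + 11) · 286097760 = 100975680.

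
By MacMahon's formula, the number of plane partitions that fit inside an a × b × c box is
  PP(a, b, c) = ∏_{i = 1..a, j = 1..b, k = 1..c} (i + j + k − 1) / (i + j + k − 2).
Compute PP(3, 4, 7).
PP(3, 4, 7) = 1557270

Evaluate the triple product over i = 1..3, j = 1..4, k = 1..7. The factors are (2/1) · (3/2) · (4/3) · (5/4) · (6/5) · (7/6) · (8/7) · (3/2) · … (84 factors total). The numerators and denominators telescope so the product is an integer; carrying out the multiplication exactly gives PP(3, 4, 7) = 1557270.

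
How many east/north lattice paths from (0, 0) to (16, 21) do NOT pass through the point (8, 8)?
Number of paths = 10256858370

Total paths from (0, 0) to (16, 21): C(37, 16) = 12875774670. Paths through (8, 8): (paths (0, 0) → (8, 8)) × (paths (8, 8) → (16, 21)) = C(16, 8) · C(21, 8) = 12870 · 203490 = 2618916300. Avoidance count = 12875774670 − 2618916300 = 10256858370.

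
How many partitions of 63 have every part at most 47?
p(63, parts ≤ 47) = 1504815

Use the recurrence p(n, m) = p(n, m−1) + p(n−m, m): either the largest part is < m (count p(n, m−1)) or the largest part is exactly m (remove one copy of m, count p(n−m, m)). With p(0, ·) = 1 this gives p(63, parts ≤ 47) = 1504815. (By conjugating Young diagrams, this also counts partitions of 63 into at most 47 parts.)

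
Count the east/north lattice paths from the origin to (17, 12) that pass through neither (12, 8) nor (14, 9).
Number of paths = 27238115

Inclusion–exclusion. Total paths: C(29, 17) = 51895935. Through P₁: C(20, 12)·C(9, 5) = 15872220. Through P₂: C(23, 14)·C(6, 3) = 16343800. Since P₁ is strictly southwest of P₂, a monotone path through both must visit P₁ then P₂; paths through both = C(20, 12)·C(3, 2)·C(6, 3) = 7558200. Avoid both = 51895935 − 15872220 − 16343800 + 7558200 = 27238115.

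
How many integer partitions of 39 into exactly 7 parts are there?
p(39, 7 parts) = 2400

Partitions of n into exactly k parts are in bijection with partitions of n − k into at most k parts (subtract 1 from each part). So p(39, exactly 7) = p(32, parts ≤ 7). Computing via the recurrence p(m, j) = p(m, j−1) + p(m−j, j) gives 2400.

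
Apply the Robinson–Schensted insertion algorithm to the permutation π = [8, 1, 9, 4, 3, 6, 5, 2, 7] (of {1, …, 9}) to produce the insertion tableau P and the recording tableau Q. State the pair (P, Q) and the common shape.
P = [1, 2, 5, 7] / [3, 6] / [4, 9] / [8];  Q = [1, 3, 6, 9] / [2, 4] / [5, 7] / [8];  common shape = (4, 2, 2, 1)

Row-insert the values π_1, π_2, … into P one at a time, bumping the leftmost entry strictly greater than the inserted value down to the next row. The recording tableau Q records, in position (i, j), the step at which that cell was added to P.
  Insert 8 (step 1): P = [8];  Q = [1]
  Insert 1 (step 2): P = [1] / [8];  Q = [1] / [2]
  Insert 9 (step 3): P = [1, 9] / [8];  Q = [1, 3] / [2]
  Insert 4 (step 4): P = [1, 4] / [8, 9];  Q = [1, 3] / [2, 4]
  Insert 3 (step 5): P = [1, 3] / [4, 9] / [8];  Q = [1, 3] / [2, 4] / [5]
  Insert 6 (step 6): P = [1, 3, 6] / [4, 9] / [8];  Q = [1, 3, 6] / [2, 4] / [5]
  Insert 5 (step 7): P = [1, 3, 5] / [4, 6] / [8, 9];  Q = [1, 3, 6] / [2, 4] / [5, 7]
  Insert 2 (step 8): P = [1, 2, 5] / [3, 6] / [4, 9] / [8];  Q = [1, 3, 6] / [2, 4] / [5, 7] / [8]
  Insert 7 (step 9): P = [1, 2, 5, 7] / [3, 6] / [4, 9] / [8];  Q = [1, 3, 6, 9] / [2, 4] / [5, 7] / [8]
Final shape: (4, 2, 2, 1).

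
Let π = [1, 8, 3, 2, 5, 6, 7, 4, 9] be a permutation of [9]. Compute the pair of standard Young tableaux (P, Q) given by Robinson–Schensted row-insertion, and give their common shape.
P = [1, 2, 4, 6, 7, 9] / [3, 5] / [8];  Q = [1, 2, 5, 6, 7, 9] / [3, 8] / [4];  common shape = (6, 2, 1)

Row-insert the values π_1, π_2, … into P one at a time, bumping the leftmost entry strictly greater than the inserted value down to the next row. The recording tableau Q records, in position (i, j), the step at which that cell was added to P.
  Insert 1 (step 1): P = [1];  Q = [1]
  Insert 8 (step 2): P = [1, 8];  Q = [1, 2]
  Insert 3 (step 3): P = [1, 3] / [8];  Q = [1, 2] / [3]
  Insert 2 (step 4): P = [1, 2] / [3] / [8];  Q = [1, 2] / [3] / [4]
  Insert 5 (step 5): P = [1, 2, 5] / [3] / [8];  Q = [1, 2, 5] / [3] / [4]
  Insert 6 (step 6): P = [1, 2, 5, 6] / [3] / [8];  Q = [1, 2, 5, 6] / [3] / [4]
  Insert 7 (step 7): P = [1, 2, 5, 6, 7] / [3] / [8];  Q = [1, 2, 5, 6, 7] / [3] / [4]
  Insert 4 (step 8): P = [1, 2, 4, 6, 7] / [3, 5] / [8];  Q = [1, 2, 5, 6, 7] / [3, 8] / [4]
  Insert 9 (step 9): P = [1, 2, 4, 6, 7, 9] / [3, 5] / [8];  Q = [1, 2, 5, 6, 7, 9] / [3, 8] / [4]
Final shape: (6, 2, 1).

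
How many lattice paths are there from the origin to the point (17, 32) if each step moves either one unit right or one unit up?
Number of paths = 6499270398159

A monotone lattice path from (0, 0) to (17, 32) consists of 17 east steps and 32 north steps in some order, so it is determined by which 17 of the 49 steps are east. The count is C(49, 17) = 6499270398159.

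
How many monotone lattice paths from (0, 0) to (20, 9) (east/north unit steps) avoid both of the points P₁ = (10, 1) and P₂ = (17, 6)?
Number of paths = 7688967

Inclusion–exclusion. Total paths: C(29, 20) = 10015005. Through P₁: C(11, 10)·C(18, 10) = 481338. Through P₂: C(23, 17)·C(6, 3) = 2018940. Since P₁ is strictly southwest of P₂, a monotone path through both must visit P₁ then P₂; paths through both = C(11, 10)·C(12, 7)·C(6, 3) = 174240. Avoid both = 10015005 − 481338 − 2018940 + 174240 = 7688967.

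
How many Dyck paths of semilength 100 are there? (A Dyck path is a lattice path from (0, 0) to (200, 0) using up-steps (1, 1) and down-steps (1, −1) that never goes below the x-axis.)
C_100 = 896519947090131496687170070074100632420837521538745909320

These Dyck paths are counted by the Catalan number C_n = (1/(n + 1)) · C(2n, n). For n = 100: C_100 = (1/101) · C(200, 100) = 90548514656103281165404177077484163874504589675413336841320/101 = 896519947090131496687170070074100632420837521538745909320.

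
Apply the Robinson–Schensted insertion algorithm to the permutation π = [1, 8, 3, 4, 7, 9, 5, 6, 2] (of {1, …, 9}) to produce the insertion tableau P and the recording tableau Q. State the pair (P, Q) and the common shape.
P = [1, 2, 4, 5, 6] / [3, 9] / [7] / [8];  Q = [1, 2, 4, 5, 6] / [3, 8] / [7] / [9];  common shape = (5, 2, 1, 1)

Row-insert the values π_1, π_2, … into P one at a time, bumping the leftmost entry strictly greater than the inserted value down to the next row. The recording tableau Q records, in position (i, j), the step at which that cell was added to P.
  Insert 1 (step 1): P = [1];  Q = [1]
  Insert 8 (step 2): P = [1, 8];  Q = [1, 2]
  Insert 3 (step 3): P = [1, 3] / [8];  Q = [1, 2] / [3]
  Insert 4 (step 4): P = [1, 3, 4] / [8];  Q = [1, 2, 4] / [3]
  Insert 7 (step 5): P = [1, 3, 4, 7] / [8];  Q = [1, 2, 4, 5] / [3]
  Insert 9 (step 6): P = [1, 3, 4, 7, 9] / [8];  Q = [1, 2, 4, 5, 6] / [3]
  Insert 5 (step 7): P = [1, 3, 4, 5, 9] / [7] / [8];  Q = [1, 2, 4, 5, 6] / [3] / [7]
  Insert 6 (step 8): P = [1, 3, 4, 5, 6] / [7, 9] / [8];  Q = [1, 2, 4, 5, 6] / [3, 8] / [7]
  Insert 2 (step 9): P = [1, 2, 4, 5, 6] / [3, 9] / [7] / [8];  Q = [1, 2, 4, 5, 6] / [3, 8] / [7] / [9]
Final shape: (5, 2, 1, 1).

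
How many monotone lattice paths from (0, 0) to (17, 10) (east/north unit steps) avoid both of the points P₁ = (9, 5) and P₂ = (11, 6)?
Number of paths = 4522011

Inclusion–exclusion. Total paths: C(27, 17) = 8436285. Through P₁: C(14, 9)·C(13, 8) = 2576574. Through P₂: C(17, 11)·C(10, 6) = 2598960. Since P₁ is strictly southwest of P₂, a monotone path through both must visit P₁ then P₂; paths through both = C(14, 9)·C(3, 2)·C(10, 6) = 1261260. Avoid both = 8436285 − 2576574 − 2598960 + 1261260 = 4522011.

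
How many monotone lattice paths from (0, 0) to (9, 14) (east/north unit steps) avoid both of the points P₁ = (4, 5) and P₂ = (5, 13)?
Number of paths = 527768

Inclusion–exclusion. Total paths: C(23, 9) = 817190. Through P₁: C(9, 4)·C(14, 5) = 252252. Through P₂: C(18, 5)·C(5, 4) = 42840. Since P₁ is strictly southwest of P₂, a monotone path through both must visit P₁ then P₂; paths through both = C(9, 4)·C(9, 1)·C(5, 4) = 5670. Avoid both = 817190 − 252252 − 42840 + 5670 = 527768.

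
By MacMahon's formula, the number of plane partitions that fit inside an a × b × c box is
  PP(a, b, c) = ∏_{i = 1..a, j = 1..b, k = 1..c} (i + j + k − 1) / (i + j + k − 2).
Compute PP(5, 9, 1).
PP(5, 9, 1) = 2002

Evaluate the triple product over i = 1..5, j = 1..9, k = 1..1. The factors are (2/1) · (3/2) · (4/3) · (5/4) · (6/5) · (7/6) · (8/7) · (9/8) · … (45 factors total). The numerators and denominators telescope so the product is an integer; carrying out the multiplication exactly gives PP(5, 9, 1) = 2002.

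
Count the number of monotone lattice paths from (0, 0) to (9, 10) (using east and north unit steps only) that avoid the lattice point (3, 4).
Number of paths = 60038

Total paths from (0, 0) to (9, 10): C(19, 9) = 92378. Paths through (3, 4): (paths (0, 0) → (3, 4)) × (paths (3, 4) → (9, 10)) = C(7, 3) · C(12, 6) = 35 · 924 = 32340. Avoidance count = 92378 − 32340 = 60038.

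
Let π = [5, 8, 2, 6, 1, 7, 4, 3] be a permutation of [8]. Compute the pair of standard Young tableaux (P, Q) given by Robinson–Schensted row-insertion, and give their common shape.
P = [1, 3, 7] / [2, 4] / [5, 6] / [8];  Q = [1, 2, 6] / [3, 4] / [5, 7] / [8];  common shape = (3, 2, 2, 1)

Row-insert the values π_1, π_2, … into P one at a time, bumping the leftmost entry strictly greater than the inserted value down to the next row. The recording tableau Q records, in position (i, j), the step at which that cell was added to P.
  Insert 5 (step 1): P = [5];  Q = [1]
  Insert 8 (step 2): P = [5, 8];  Q = [1, 2]
  Insert 2 (step 3): P = [2, 8] / [5];  Q = [1, 2] / [3]
  Insert 6 (step 4): P = [2, 6] / [5, 8];  Q = [1, 2] / [3, 4]
  Insert 1 (step 5): P = [1, 6] / [2, 8] / [5];  Q = [1, 2] / [3, 4] / [5]
  Insert 7 (step 6): P = [1, 6, 7] / [2, 8] / [5];  Q = [1, 2, 6] / [3, 4] / [5]
  Insert 4 (step 7): P = [1, 4, 7] / [2, 6] / [5, 8];  Q = [1, 2, 6] / [3, 4] / [5, 7]
  Insert 3 (step 8): P = [1, 3, 7] / [2, 4] / [5, 6] / [8];  Q = [1, 2, 6] / [3, 4] / [5, 7] / [8]
Final shape: (3, 2, 2, 1).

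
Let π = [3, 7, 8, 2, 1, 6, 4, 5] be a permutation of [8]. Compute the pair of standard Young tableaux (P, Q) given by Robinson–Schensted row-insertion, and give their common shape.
P = [1, 4, 5] / [2, 6, 8] / [3, 7];  Q = [1, 2, 3] / [4, 6, 8] / [5, 7];  common shape = (3, 3, 2)

Row-insert the values π_1, π_2, … into P one at a time, bumping the leftmost entry strictly greater than the inserted value down to the next row. The recording tableau Q records, in position (i, j), the step at which that cell was added to P.
  Insert 3 (step 1): P = [3];  Q = [1]
  Insert 7 (step 2): P = [3, 7];  Q = [1, 2]
  Insert 8 (step 3): P = [3, 7, 8];  Q = [1, 2, 3]
  Insert 2 (step 4): P = [2, 7, 8] / [3];  Q = [1, 2, 3] / [4]
  Insert 1 (step 5): P = [1, 7, 8] / [2] / [3];  Q = [1, 2, 3] / [4] / [5]
  Insert 6 (step 6): P = [1, 6, 8] / [2, 7] / [3];  Q = [1, 2, 3] / [4, 6] / [5]
  Insert 4 (step 7): P = [1, 4, 8] / [2, 6] / [3, 7];  Q = [1, 2, 3] / [4, 6] / [5, 7]
  Insert 5 (step 8): P = [1, 4, 5] / [2, 6, 8] / [3, 7];  Q = [1, 2, 3] / [4, 6, 8] / [5, 7]
Final shape: (3, 3, 2).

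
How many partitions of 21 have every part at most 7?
p(21, parts ≤ 7) = 436

Use the recurrence p(n, m) = p(n, m−1) + p(n−m, m): either the largest part is < m (count p(n, m−1)) or the largest part is exactly m (remove one copy of m, count p(n−m, m)). With p(0, ·) = 1 this gives p(21, parts ≤ 7) = 436. (By conjugating Young diagrams, this also counts partitions of 21 into at most 7 parts.)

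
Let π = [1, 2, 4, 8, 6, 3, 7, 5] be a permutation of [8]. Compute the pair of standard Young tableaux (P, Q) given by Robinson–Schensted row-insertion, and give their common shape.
P = [1, 2, 3, 5, 7] / [4, 6] / [8];  Q = [1, 2, 3, 4, 7] / [5, 8] / [6];  common shape = (5, 2, 1)

Row-insert the values π_1, π_2, … into P one at a time, bumping the leftmost entry strictly greater than the inserted value down to the next row. The recording tableau Q records, in position (i, j), the step at which that cell was added to P.
  Insert 1 (step 1): P = [1];  Q = [1]
  Insert 2 (step 2): P = [1, 2];  Q = [1, 2]
  Insert 4 (step 3): P = [1, 2, 4];  Q = [1, 2, 3]
  Insert 8 (step 4): P = [1, 2, 4, 8];  Q = [1, 2, 3, 4]
  Insert 6 (step 5): P = [1, 2, 4, 6] / [8];  Q = [1, 2, 3, 4] / [5]
  Insert 3 (step 6): P = [1, 2, 3, 6] / [4] / [8];  Q = [1, 2, 3, 4] / [5] / [6]
  Insert 7 (step 7): P = [1, 2, 3, 6, 7] / [4] / [8];  Q = [1, 2, 3, 4, 7] / [5] / [6]
  Insert 5 (step 8): P = [1, 2, 3, 5, 7] / [4, 6] / [8];  Q = [1, 2, 3, 4, 7] / [5, 8] / [6]
Final shape: (5, 2, 1).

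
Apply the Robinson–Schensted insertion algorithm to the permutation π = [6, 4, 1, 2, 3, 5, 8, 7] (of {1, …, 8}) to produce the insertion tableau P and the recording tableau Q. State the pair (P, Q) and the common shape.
P = [1, 2, 3, 5, 7] / [4, 8] / [6];  Q = [1, 4, 5, 6, 7] / [2, 8] / [3];  common shape = (5, 2, 1)

Row-insert the values π_1, π_2, … into P one at a time, bumping the leftmost entry strictly greater than the inserted value down to the next row. The recording tableau Q records, in position (i, j), the step at which that cell was added to P.
  Insert 6 (step 1): P = [6];  Q = [1]
  Insert 4 (step 2): P = [4] / [6];  Q = [1] / [2]
  Insert 1 (step 3): P = [1] / [4] / [6];  Q = [1] / [2] / [3]
  Insert 2 (step 4): P = [1, 2] / [4] / [6];  Q = [1, 4] / [2] / [3]
  Insert 3 (step 5): P = [1, 2, 3] / [4] / [6];  Q = [1, 4, 5] / [2] / [3]
  Insert 5 (step 6): P = [1, 2, 3, 5] / [4] / [6];  Q = [1, 4, 5, 6] / [2] / [3]
  Insert 8 (step 7): P = [1, 2, 3, 5, 8] / [4] / [6];  Q = [1, 4, 5, 6, 7] / [2] / [3]
  Insert 7 (step 8): P = [1, 2, 3, 5, 7] / [4, 8] / [6];  Q = [1, 4, 5, 6, 7] / [2, 8] / [3]
Final shape: (5, 2, 1).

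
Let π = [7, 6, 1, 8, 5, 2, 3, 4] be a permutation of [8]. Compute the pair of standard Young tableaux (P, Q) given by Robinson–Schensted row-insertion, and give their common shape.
P = [1, 2, 3, 4] / [5, 8] / [6] / [7];  Q = [1, 4, 7, 8] / [2, 5] / [3] / [6];  common shape = (4, 2, 1, 1)

Row-insert the values π_1, π_2, … into P one at a time, bumping the leftmost entry strictly greater than the inserted value down to the next row. The recording tableau Q records, in position (i, j), the step at which that cell was added to P.
  Insert 7 (step 1): P = [7];  Q = [1]
  Insert 6 (step 2): P = [6] / [7];  Q = [1] / [2]
  Insert 1 (step 3): P = [1] / [6] / [7];  Q = [1] / [2] / [3]
  Insert 8 (step 4): P = [1, 8] / [6] / [7];  Q = [1, 4] / [2] / [3]
  Insert 5 (step 5): P = [1, 5] / [6, 8] / [7];  Q = [1, 4] / [2, 5] / [3]
  Insert 2 (step 6): P = [1, 2] / [5, 8] / [6] / [7];  Q = [1, 4] / [2, 5] / [3] / [6]
  Insert 3 (step 7): P = [1, 2, 3] / [5, 8] / [6] / [7];  Q = [1, 4, 7] / [2, 5] / [3] / [6]
  Insert 4 (step 8): P = [1, 2, 3, 4] / [5, 8] / [6] / [7];  Q = [1, 4, 7, 8] / [2, 5] / [3] / [6]
Final shape: (4, 2, 1, 1).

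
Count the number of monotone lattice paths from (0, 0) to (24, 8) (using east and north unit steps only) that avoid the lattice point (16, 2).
Number of paths = 10058841

Total paths from (0, 0) to (24, 8): C(32, 24) = 10518300. Paths through (16, 2): (paths (0, 0) → (16, 2)) × (paths (16, 2) → (24, 8)) = C(18, 16) · C(14, 8) = 153 · 3003 = 459459. Avoidance count = 10518300 − 459459 = 10058841.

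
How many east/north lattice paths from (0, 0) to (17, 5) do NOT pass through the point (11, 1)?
Number of paths = 23814

Total paths from (0, 0) to (17, 5): C(22, 17) = 26334. Paths through (11, 1): (paths (0, 0) → (11, 1)) × (paths (11, 1) → (17, 5)) = C(12, 11) · C(10, 6) = 12 · 210 = 2520. Avoidance count = 26334 − 2520 = 23814.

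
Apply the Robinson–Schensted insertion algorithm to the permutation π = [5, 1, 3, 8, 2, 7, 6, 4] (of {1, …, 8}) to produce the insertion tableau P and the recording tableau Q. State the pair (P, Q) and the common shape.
P = [1, 2, 4] / [3, 6] / [5, 7] / [8];  Q = [1, 3, 4] / [2, 6] / [5, 7] / [8];  common shape = (3, 2, 2, 1)

Row-insert the values π_1, π_2, … into P one at a time, bumping the leftmost entry strictly greater than the inserted value down to the next row. The recording tableau Q records, in position (i, j), the step at which that cell was added to P.
  Insert 5 (step 1): P = [5];  Q = [1]
  Insert 1 (step 2): P = [1] / [5];  Q = [1] / [2]
  Insert 3 (step 3): P = [1, 3] / [5];  Q = [1, 3] / [2]
  Insert 8 (step 4): P = [1, 3, 8] / [5];  Q = [1, 3, 4] / [2]
  Insert 2 (step 5): P = [1, 2, 8] / [3] / [5];  Q = [1, 3, 4] / [2] / [5]
  Insert 7 (step 6): P = [1, 2, 7] / [3, 8] / [5];  Q = [1, 3, 4] / [2, 6] / [5]
  Insert 6 (step 7): P = [1, 2, 6] / [3, 7] / [5, 8];  Q = [1, 3, 4] / [2, 6] / [5, 7]
  Insert 4 (step 8): P = [1, 2, 4] / [3, 6] / [5, 7] / [8];  Q = [1, 3, 4] / [2, 6] / [5, 7] / [8]
Final shape: (3, 2, 2, 1).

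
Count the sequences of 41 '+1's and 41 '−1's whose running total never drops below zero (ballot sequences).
C_41 = 10113918591637898134020

These ballot sequences are counted by the Catalan number C_n = (1/(n + 1)) · C(2n, n). For n = 41: C_41 = (1/42) · C(82, 41) = 424784580848791721628840/42 = 10113918591637898134020.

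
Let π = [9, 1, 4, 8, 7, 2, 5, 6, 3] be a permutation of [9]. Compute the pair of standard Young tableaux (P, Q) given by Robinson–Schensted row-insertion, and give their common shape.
P = [1, 2, 3, 6] / [4, 5] / [7] / [8] / [9];  Q = [1, 3, 4, 8] / [2, 7] / [5] / [6] / [9];  common shape = (4, 2, 1, 1, 1)

Row-insert the values π_1, π_2, … into P one at a time, bumping the leftmost entry strictly greater than the inserted value down to the next row. The recording tableau Q records, in position (i, j), the step at which that cell was added to P.
  Insert 9 (step 1): P = [9];  Q = [1]
  Insert 1 (step 2): P = [1] / [9];  Q = [1] / [2]
  Insert 4 (step 3): P = [1, 4] / [9];  Q = [1, 3] / [2]
  Insert 8 (step 4): P = [1, 4, 8] / [9];  Q = [1, 3, 4] / [2]
  Insert 7 (step 5): P = [1, 4, 7] / [8] / [9];  Q = [1, 3, 4] / [2] / [5]
  Insert 2 (step 6): P = [1, 2, 7] / [4] / [8] / [9];  Q = [1, 3, 4] / [2] / [5] / [6]
  Insert 5 (step 7): P = [1, 2, 5] / [4, 7] / [8] / [9];  Q = [1, 3, 4] / [2, 7] / [5] / [6]
  Insert 6 (step 8): P = [1, 2, 5, 6] / [4, 7] / [8] / [9];  Q = [1, 3, 4, 8] / [2, 7] / [5] / [6]
  Insert 3 (step 9): P = [1, 2, 3, 6] / [4, 5] / [7] / [8] / [9];  Q = [1, 3, 4, 8] / [2, 7] / [5] / [6] / [9]
Final shape: (4, 2, 1, 1, 1).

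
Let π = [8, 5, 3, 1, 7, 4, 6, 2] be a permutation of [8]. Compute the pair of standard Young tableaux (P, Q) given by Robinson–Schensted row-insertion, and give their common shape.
P = [1, 2, 6] / [3, 4] / [5, 7] / [8];  Q = [1, 5, 7] / [2, 6] / [3, 8] / [4];  common shape = (3, 2, 2, 1)

Row-insert the values π_1, π_2, … into P one at a time, bumping the leftmost entry strictly greater than the inserted value down to the next row. The recording tableau Q records, in position (i, j), the step at which that cell was added to P.
  Insert 8 (step 1): P = [8];  Q = [1]
  Insert 5 (step 2): P = [5] / [8];  Q = [1] / [2]
  Insert 3 (step 3): P = [3] / [5] / [8];  Q = [1] / [2] / [3]
  Insert 1 (step 4): P = [1] / [3] / [5] / [8];  Q = [1] / [2] / [3] / [4]
  Insert 7 (step 5): P = [1, 7] / [3] / [5] / [8];  Q = [1, 5] / [2] / [3] / [4]
  Insert 4 (step 6): P = [1, 4] / [3, 7] / [5] / [8];  Q = [1, 5] / [2, 6] / [3] / [4]
  Insert 6 (step 7): P = [1, 4, 6] / [3, 7] / [5] / [8];  Q = [1, 5, 7] / [2, 6] / [3] / [4]
  Insert 2 (step 8): P = [1, 2, 6] / [3, 4] / [5, 7] / [8];  Q = [1, 5, 7] / [2, 6] / [3, 8] / [4]
Final shape: (3, 2, 2, 1).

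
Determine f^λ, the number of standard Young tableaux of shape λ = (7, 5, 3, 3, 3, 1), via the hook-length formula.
# SYT of shape (7, 5, 3, 3, 3, 1) = 1991669680

Hook-length formula: f^λ = n! / Π hook(c), product over all cells c of the Young diagram. For λ = (7, 5, 3, 3, 3, 1), n = 22 boxes. Hook lengths by row (left-to-right, top-to-bottom): [12, 10, 9, 5, 4, 2, 1]; [9, 7, 6, 2, 1]; [6, 4, 3]; [5, 3, 2]; [4, 2, 1]; [1]. Product of hooks = 564350976000. So f^λ = 22! / 564350976000 = 1124000727777607680000 / 564350976000 = 1991669680.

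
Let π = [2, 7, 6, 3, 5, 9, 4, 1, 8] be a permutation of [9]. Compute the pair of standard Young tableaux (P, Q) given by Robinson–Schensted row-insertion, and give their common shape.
P = [1, 3, 4, 8] / [2, 9] / [5] / [6] / [7];  Q = [1, 2, 5, 6] / [3, 9] / [4] / [7] / [8];  common shape = (4, 2, 1, 1, 1)

Row-insert the values π_1, π_2, … into P one at a time, bumping the leftmost entry strictly greater than the inserted value down to the next row. The recording tableau Q records, in position (i, j), the step at which that cell was added to P.
  Insert 2 (step 1): P = [2];  Q = [1]
  Insert 7 (step 2): P = [2, 7];  Q = [1, 2]
  Insert 6 (step 3): P = [2, 6] / [7];  Q = [1, 2] / [3]
  Insert 3 (step 4): P = [2, 3] / [6] / [7];  Q = [1, 2] / [3] / [4]
  Insert 5 (step 5): P = [2, 3, 5] / [6] / [7];  Q = [1, 2, 5] / [3] / [4]
  Insert 9 (step 6): P = [2, 3, 5, 9] / [6] / [7];  Q = [1, 2, 5, 6] / [3] / [4]
  Insert 4 (step 7): P = [2, 3, 4, 9] / [5] / [6] / [7];  Q = [1, 2, 5, 6] / [3] / [4] / [7]
  Insert 1 (step 8): P = [1, 3, 4, 9] / [2] / [5] / [6] / [7];  Q = [1, 2, 5, 6] / [3] / [4] / [7] / [8]
  Insert 8 (step 9): P = [1, 3, 4, 8] / [2, 9] / [5] / [6] / [7];  Q = [1, 2, 5, 6] / [3, 9] / [4] / [7] / [8]
Final shape: (4, 2, 1, 1, 1).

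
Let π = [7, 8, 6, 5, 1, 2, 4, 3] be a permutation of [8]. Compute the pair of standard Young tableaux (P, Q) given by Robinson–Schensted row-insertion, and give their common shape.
P = [1, 2, 3] / [4, 8] / [5] / [6] / [7];  Q = [1, 2, 7] / [3, 6] / [4] / [5] / [8];  common shape = (3, 2, 1, 1, 1)

Row-insert the values π_1, π_2, … into P one at a time, bumping the leftmost entry strictly greater than the inserted value down to the next row. The recording tableau Q records, in position (i, j), the step at which that cell was added to P.
  Insert 7 (step 1): P = [7];  Q = [1]
  Insert 8 (step 2): P = [7, 8];  Q = [1, 2]
  Insert 6 (step 3): P = [6, 8] / [7];  Q = [1, 2] / [3]
  Insert 5 (step 4): P = [5, 8] / [6] / [7];  Q = [1, 2] / [3] / [4]
  Insert 1 (step 5): P = [1, 8] / [5] / [6] / [7];  Q = [1, 2] / [3] / [4] / [5]
  Insert 2 (step 6): P = [1, 2] / [5, 8] / [6] / [7];  Q = [1, 2] / [3, 6] / [4] / [5]
  Insert 4 (step 7): P = [1, 2, 4] / [5, 8] / [6] / [7];  Q = [1, 2, 7] / [3, 6] / [4] / [5]
  Insert 3 (step 8): P = [1, 2, 3] / [4, 8] / [5] / [6] / [7];  Q = [1, 2, 7] / [3, 6] / [4] / [5] / [8]
Final shape: (3, 2, 1, 1, 1).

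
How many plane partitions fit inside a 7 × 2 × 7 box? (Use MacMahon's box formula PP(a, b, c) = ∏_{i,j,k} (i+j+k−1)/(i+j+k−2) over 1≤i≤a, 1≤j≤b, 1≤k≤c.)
PP(7, 2, 7) = 2760615

Evaluate the triple product over i = 1..7, j = 1..2, k = 1..7. The factors are (2/1) · (3/2) · (4/3) · (5/4) · (6/5) · (7/6) · (8/7) · (3/2) · … (98 factors total). The numerators and denominators telescope so the product is an integer; carrying out the multiplication exactly gives PP(7, 2, 7) = 2760615.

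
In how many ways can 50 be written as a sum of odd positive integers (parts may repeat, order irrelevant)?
p_odd(50) = 3658

Enumerate partitions using only odd parts via the recurrence o(n, m) = o(n, m−2) + o(n−m, m) over odd m, starting from the largest odd part ≤ n. This gives p_odd(50) = 3658. (Euler's theorem: equals the count of distinct-part partitions.)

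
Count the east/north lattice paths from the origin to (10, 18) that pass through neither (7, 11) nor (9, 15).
Number of paths = 5983654

Inclusion–exclusion. Total paths: C(28, 10) = 13123110. Through P₁: C(18, 7)·C(10, 3) = 3818880. Through P₂: C(24, 9)·C(4, 1) = 5230016. Since P₁ is strictly southwest of P₂, a monotone path through both must visit P₁ then P₂; paths through both = C(18, 7)·C(6, 2)·C(4, 1) = 1909440. Avoid both = 13123110 − 3818880 − 5230016 + 1909440 = 5983654.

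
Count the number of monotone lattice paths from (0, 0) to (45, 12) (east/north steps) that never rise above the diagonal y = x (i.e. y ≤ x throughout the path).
Number of paths = 522776255820

By the reflection principle (André's argument), the number of monotone paths to (45, 12) with n ≤ m that never go above y = x is C(57, 45) − C(57, 46) = 707285522580 − 184509266760 = 522776255820.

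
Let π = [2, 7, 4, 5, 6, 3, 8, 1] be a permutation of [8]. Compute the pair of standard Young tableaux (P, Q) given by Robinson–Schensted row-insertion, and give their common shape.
P = [1, 3, 5, 6, 8] / [2] / [4] / [7];  Q = [1, 2, 4, 5, 7] / [3] / [6] / [8];  common shape = (5, 1, 1, 1)

Row-insert the values π_1, π_2, … into P one at a time, bumping the leftmost entry strictly greater than the inserted value down to the next row. The recording tableau Q records, in position (i, j), the step at which that cell was added to P.
  Insert 2 (step 1): P = [2];  Q = [1]
  Insert 7 (step 2): P = [2, 7];  Q = [1, 2]
  Insert 4 (step 3): P = [2, 4] / [7];  Q = [1, 2] / [3]
  Insert 5 (step 4): P = [2, 4, 5] / [7];  Q = [1, 2, 4] / [3]
  Insert 6 (step 5): P = [2, 4, 5, 6] / [7];  Q = [1, 2, 4, 5] / [3]
  Insert 3 (step 6): P = [2, 3, 5, 6] / [4] / [7];  Q = [1, 2, 4, 5] / [3] / [6]
  Insert 8 (step 7): P = [2, 3, 5, 6, 8] / [4] / [7];  Q = [1, 2, 4, 5, 7] / [3] / [6]
  Insert 1 (step 8): P = [1, 3, 5, 6, 8] / [2] / [4] / [7];  Q = [1, 2, 4, 5, 7] / [3] / [6] / [8]
Final shape: (5, 1, 1, 1).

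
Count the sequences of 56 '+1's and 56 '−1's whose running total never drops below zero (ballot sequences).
C_56 = 6852456927844873497549658464312

These ballot sequences are counted by the Catalan number C_n = (1/(n + 1)) · C(2n, n). For n = 56: C_56 = (1/57) · C(112, 56) = 390590044887157789360330532465784/57 = 6852456927844873497549658464312.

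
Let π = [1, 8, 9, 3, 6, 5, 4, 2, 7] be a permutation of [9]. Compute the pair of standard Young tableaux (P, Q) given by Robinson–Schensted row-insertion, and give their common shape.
P = [1, 2, 4, 7] / [3, 9] / [5] / [6] / [8];  Q = [1, 2, 3, 9] / [4, 5] / [6] / [7] / [8];  common shape = (4, 2, 1, 1, 1)

Row-insert the values π_1, π_2, … into P one at a time, bumping the leftmost entry strictly greater than the inserted value down to the next row. The recording tableau Q records, in position (i, j), the step at which that cell was added to P.
  Insert 1 (step 1): P = [1];  Q = [1]
  Insert 8 (step 2): P = [1, 8];  Q = [1, 2]
  Insert 9 (step 3): P = [1, 8, 9];  Q = [1, 2, 3]
  Insert 3 (step 4): P = [1, 3, 9] / [8];  Q = [1, 2, 3] / [4]
  Insert 6 (step 5): P = [1, 3, 6] / [8, 9];  Q = [1, 2, 3] / [4, 5]
  Insert 5 (step 6): P = [1, 3, 5] / [6, 9] / [8];  Q = [1, 2, 3] / [4, 5] / [6]
  Insert 4 (step 7): P = [1, 3, 4] / [5, 9] / [6] / [8];  Q = [1, 2, 3] / [4, 5] / [6] / [7]
  Insert 2 (step 8): P = [1, 2, 4] / [3, 9] / [5] / [6] / [8];  Q = [1, 2, 3] / [4, 5] / [6] / [7] / [8]
  Insert 7 (step 9): P = [1, 2, 4, 7] / [3, 9] / [5] / [6] / [8];  Q = [1, 2, 3, 9] / [4, 5] / [6] / [7] / [8]
Final shape: (4, 2, 1, 1, 1).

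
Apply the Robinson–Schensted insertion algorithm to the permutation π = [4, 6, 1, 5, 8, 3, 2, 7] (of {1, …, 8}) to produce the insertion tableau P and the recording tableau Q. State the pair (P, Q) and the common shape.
P = [1, 2, 7] / [3, 5, 8] / [4] / [6];  Q = [1, 2, 5] / [3, 4, 8] / [6] / [7];  common shape = (3, 3, 1, 1)

Row-insert the values π_1, π_2, … into P one at a time, bumping the leftmost entry strictly greater than the inserted value down to the next row. The recording tableau Q records, in position (i, j), the step at which that cell was added to P.
  Insert 4 (step 1): P = [4];  Q = [1]
  Insert 6 (step 2): P = [4, 6];  Q = [1, 2]
  Insert 1 (step 3): P = [1, 6] / [4];  Q = [1, 2] / [3]
  Insert 5 (step 4): P = [1, 5] / [4, 6];  Q = [1, 2] / [3, 4]
  Insert 8 (step 5): P = [1, 5, 8] / [4, 6];  Q = [1, 2, 5] / [3, 4]
  Insert 3 (step 6): P = [1, 3, 8] / [4, 5] / [6];  Q = [1, 2, 5] / [3, 4] / [6]
  Insert 2 (step 7): P = [1, 2, 8] / [3, 5] / [4] / [6];  Q = [1, 2, 5] / [3, 4] / [6] / [7]
  Insert 7 (step 8): P = [1, 2, 7] / [3, 5, 8] / [4] / [6];  Q = [1, 2, 5] / [3, 4, 8] / [6] / [7]
Final shape: (3, 3, 1, 1).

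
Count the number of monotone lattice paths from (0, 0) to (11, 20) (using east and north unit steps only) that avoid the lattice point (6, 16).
Number of paths = 75271077

Total paths from (0, 0) to (11, 20): C(31, 11) = 84672315. Paths through (6, 16): (paths (0, 0) → (6, 16)) × (paths (6, 16) → (11, 20)) = C(22, 6) · C(9, 5) = 74613 · 126 = 9401238. Avoidance count = 84672315 − 9401238 = 75271077.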